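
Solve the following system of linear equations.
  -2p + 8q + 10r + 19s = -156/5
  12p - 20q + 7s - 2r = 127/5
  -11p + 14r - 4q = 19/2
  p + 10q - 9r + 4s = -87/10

Row-reduce the augmented matrix:
R1 ← R1 / (-2).
R2 ← R2 − 12·R1.
R3 ← R3 + 11·R1.
R4 ← R4 − 1·R1.
R2 ← R2 / (28).
R1 ← R1 + 4·R2.
R3 ← R3 + 48·R2.
R4 ← R4 − 14·R2.
R3 ← R3 / (409/7).
R1 ← R1 − 23/7·R3.
R2 ← R2 − 29/14·R3.
R4 ← R4 + 33·R3.
R4 ← R4 / (9107/818).
R1 ← R1 − 817/409·R4.
R2 ← R2 − 275/409·R4.
R3 ← R3 − 1441/818·R4.
Reading off the reduced rows gives p = -5/2, q = -5/2, r = -2, s = 1/5.

p = -5/2, q = -5/2, r = -2, s = 1/5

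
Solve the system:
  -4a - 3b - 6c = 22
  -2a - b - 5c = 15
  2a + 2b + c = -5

no solution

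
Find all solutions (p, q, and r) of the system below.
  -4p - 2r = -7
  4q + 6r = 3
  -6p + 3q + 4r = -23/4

Row-reduce the augmented matrix:
R1 ← R1 / (-4).
R3 ← R3 + 6·R1.
R2 ← R2 / (4).
R3 ← R3 − 3·R2.
R3 ← R3 / (5/2).
R1 ← R1 − 1/2·R3.
R2 ← R2 − 3/2·R3.
Reading off the reduced rows gives p = 5/4, q = -3/4, r = 1.

p = 5/4, q = -3/4, r = 1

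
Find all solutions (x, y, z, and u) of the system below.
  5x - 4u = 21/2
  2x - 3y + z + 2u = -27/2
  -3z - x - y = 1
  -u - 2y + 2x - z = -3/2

x = 1/2, y = 3, z = -3/2, u = -2

Row-reduce the augmented matrix:
R1 ← R1 / (5).
R2 ← R2 − 2·R1.
R3 ← R3 + 1·R1.
R4 ← R4 − 2·R1.
R2 ← R2 / (-3).
R3 ← R3 + 1·R2.
R4 ← R4 + 2·R2.
R3 ← R3 / (-10/3).
R2 ← R2 + 1/3·R3.
R4 ← R4 + 5/3·R3.
R4 ← R4 / (-4/5).
R1 ← R1 + 4/5·R4.
R2 ← R2 + 1·R4.
R3 ← R3 − 3/5·R4.
Reading off the reduced rows gives x = 1/2, y = 3, z = -3/2, u = -2.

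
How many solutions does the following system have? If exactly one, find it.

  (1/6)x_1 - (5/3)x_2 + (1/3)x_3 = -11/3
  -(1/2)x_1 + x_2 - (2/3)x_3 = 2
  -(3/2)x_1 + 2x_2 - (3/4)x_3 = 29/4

x_1 = -3, x_2 = 5/2, x_3 = 3

Row-reduce the augmented matrix:
R1 ← R1 / (1/6).
R2 ← R2 + 1/2·R1.
R3 ← R3 + 3/2·R1.
R2 ← R2 / (-4).
R1 ← R1 + 10·R2.
R3 ← R3 + 13·R2.
R3 ← R3 / (7/6).
R1 ← R1 − 7/6·R3.
R2 ← R2 + 1/12·R3.
Reading off the reduced rows gives x_1 = -3, x_2 = 5/2, x_3 = 3.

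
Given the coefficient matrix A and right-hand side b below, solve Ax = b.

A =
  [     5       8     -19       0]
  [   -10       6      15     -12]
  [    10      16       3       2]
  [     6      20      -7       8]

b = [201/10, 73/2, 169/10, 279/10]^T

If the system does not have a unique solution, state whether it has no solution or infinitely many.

Row-reduce the augmented matrix:
R1 ← R1 / (5).
R2 ← R2 + 10·R1.
R3 ← R3 − 10·R1.
R4 ← R4 − 6·R1.
R2 ← R2 / (22).
R1 ← R1 − 8/5·R2.
R4 ← R4 − 52/5·R2.
R3 ← R3 / (41).
R1 ← R1 + 117/55·R3.
R2 ← R2 + 23/22·R3.
R4 ← R4 − 1467/55·R3.
R4 ← R4 / (27898/2255).
R1 ← R1 − 2202/2255·R4.
R2 ← R2 + 223/451·R4.
R3 ← R3 − 2/41·R4.
Reading off the reduced rows gives x_1 = -7/5, x_2 = 11/5, x_3 = -1/2, x_4 = -7/5.

x_1 = -7/5, x_2 = 11/5, x_3 = -1/2, x_4 = -7/5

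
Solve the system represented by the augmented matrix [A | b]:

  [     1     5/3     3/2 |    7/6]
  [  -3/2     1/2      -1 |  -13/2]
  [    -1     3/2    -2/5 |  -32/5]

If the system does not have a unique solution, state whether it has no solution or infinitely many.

x_1 = 3, x_2 = -2, x_3 = 1

Row-reduce the augmented matrix:
R2 ← R2 + 3/2·R1.
R3 ← R3 + 1·R1.
R2 ← R2 / (3).
R1 ← R1 − 5/3·R2.
R3 ← R3 − 19/6·R2.
R3 ← R3 / (-79/360).
R1 ← R1 − 29/36·R3.
R2 ← R2 − 5/12·R3.
Reading off the reduced rows gives x_1 = 3, x_2 = -2, x_3 = 1.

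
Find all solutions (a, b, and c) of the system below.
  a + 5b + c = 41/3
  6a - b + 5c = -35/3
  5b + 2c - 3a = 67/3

Row-reduce the augmented matrix:
R2 ← R2 − 6·R1.
R3 ← R3 + 3·R1.
R2 ← R2 / (-31).
R1 ← R1 − 5·R2.
R3 ← R3 − 20·R2.
R3 ← R3 / (135/31).
R1 ← R1 − 26/31·R3.
R2 ← R2 − 1/31·R3.
Reading off the reduced rows gives a = -2, b = 3, c = 2/3.

a = -2, b = 3, c = 2/3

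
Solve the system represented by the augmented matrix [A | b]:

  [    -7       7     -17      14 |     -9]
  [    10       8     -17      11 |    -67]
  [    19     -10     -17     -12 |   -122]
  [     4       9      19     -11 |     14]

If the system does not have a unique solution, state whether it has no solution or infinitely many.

x_1 = -3, x_2 = -1, x_3 = 3, x_4 = 2

Row-reduce the augmented matrix:
R1 ← R1 / (-7).
R2 ← R2 − 10·R1.
R3 ← R3 − 19·R1.
R4 ← R4 − 4·R1.
R2 ← R2 / (18).
R1 ← R1 + 1·R2.
R3 ← R3 − 9·R2.
R4 ← R4 − 13·R2.
R3 ← R3 / (-85/2).
R1 ← R1 − 17/126·R3.
R2 ← R2 + 289/126·R3.
R4 ← R4 − 4927/126·R3.
R4 ← R4 / (-12032/765).
R1 ← R1 + 11/45·R4.
R2 ← R2 − 52/45·R4.
R3 ← R3 + 21/85·R4.
Reading off the reduced rows gives x_1 = -3, x_2 = -1, x_3 = 3, x_4 = 2.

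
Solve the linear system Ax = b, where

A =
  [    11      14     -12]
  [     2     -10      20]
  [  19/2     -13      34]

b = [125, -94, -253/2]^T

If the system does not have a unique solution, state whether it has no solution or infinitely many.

Row-reduce:
R1 ← R1 / (11).
R2 ← R2 − 2·R1.
R3 ← R3 − 19/2·R1.
R2 ← R2 / (-138/11).
R1 ← R1 − 14/11·R2.
R3 ← R3 + 276/11·R2.
Row 3 reduces to 0 = -1, a contradiction. The system is inconsistent.

no solution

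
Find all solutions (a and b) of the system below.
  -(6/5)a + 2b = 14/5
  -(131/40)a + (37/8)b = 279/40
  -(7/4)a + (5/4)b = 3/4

Row-reduce:
R1 ← R1 / (-6/5).
R2 ← R2 + 131/40·R1.
R3 ← R3 + 7/4·R1.
R2 ← R2 / (-5/6).
R1 ← R1 + 5/3·R2.
R3 ← R3 + 5/3·R2.
Row 3 reduces to 0 = -2, a contradiction. The system is inconsistent.

no solution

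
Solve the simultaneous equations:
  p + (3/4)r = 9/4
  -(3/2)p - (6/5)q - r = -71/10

infinitely many solutions

Row-reduce:
R2 ← R2 + 3/2·R1.
R2 ← R2 / (-6/5).
Rank is 2 with 3 unknowns, leaving r free.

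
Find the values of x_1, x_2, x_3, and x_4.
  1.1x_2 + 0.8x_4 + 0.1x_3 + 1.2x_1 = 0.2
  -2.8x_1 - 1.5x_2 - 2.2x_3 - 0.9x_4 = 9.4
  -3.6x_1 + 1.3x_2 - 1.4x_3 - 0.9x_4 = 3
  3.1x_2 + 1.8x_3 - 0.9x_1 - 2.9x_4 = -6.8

Row-reduce the augmented matrix:
R1 ← R1 / (6/5).
R2 ← R2 + 14/5·R1.
R3 ← R3 + 18/5·R1.
R4 ← R4 + 9/10·R1.
R2 ← R2 / (16/15).
R1 ← R1 − 11/12·R2.
R3 ← R3 − 23/5·R2.
R4 ← R4 − 157/40·R2.
R3 ← R3 / (1181/160).
R1 ← R1 − 227/128·R3.
R2 ← R2 + 59/32·R3.
R4 ← R4 − 11663/1280·R3.
R4 ← R4 / (-60529/23620).
R1 ← R1 − 1127/2362·R4.
R2 ← R2 − 283/1181·R4.
R3 ← R3 + 427/1181·R4.
Reading off the reduced rows gives x_1 = 2, x_2 = 0, x_3 = -6, x_4 = -2.

x_1 = 2, x_2 = 0, x_3 = -6, x_4 = -2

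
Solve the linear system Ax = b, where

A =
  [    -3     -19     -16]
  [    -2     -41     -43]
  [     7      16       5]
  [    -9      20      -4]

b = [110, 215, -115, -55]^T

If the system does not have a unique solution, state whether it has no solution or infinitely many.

x_1 = -5, x_2 = -5, x_3 = 0

Row-reduce the augmented matrix:
R1 ← R1 / (-3).
R2 ← R2 + 2·R1.
R3 ← R3 − 7·R1.
R4 ← R4 + 9·R1.
R2 ← R2 / (-85/3).
R1 ← R1 − 19/3·R2.
R3 ← R3 + 85/3·R2.
R4 ← R4 − 77·R2.
Swap R3 and R4.
R3 ← R3 / (-3729/85).
R1 ← R1 + 161/85·R3.
R2 ← R2 − 97/85·R3.
R4 reduces to 0 = 0, so the extra equation is consistent.
Reading off the reduced rows gives x_1 = -5, x_2 = -5, x_3 = 0.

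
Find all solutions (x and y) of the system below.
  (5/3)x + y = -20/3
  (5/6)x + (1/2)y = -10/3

Row-reduce:
R1 ← R1 / (5/3).
R2 ← R2 − 5/6·R1.
Rank is 1 with 2 unknowns, leaving y free.

infinitely many solutions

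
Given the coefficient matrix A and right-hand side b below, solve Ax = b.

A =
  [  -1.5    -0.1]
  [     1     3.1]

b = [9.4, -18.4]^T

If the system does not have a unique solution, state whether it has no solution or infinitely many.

x_1 = -6, x_2 = -4

From equation 2: x_1 = -92/5 − 31/10·x_2.
Substitute into equation 1 and solve: x_2 = -4.
Then x_1 = -6.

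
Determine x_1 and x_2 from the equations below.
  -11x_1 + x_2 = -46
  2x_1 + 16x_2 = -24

x_1 = 4, x_2 = -2

Row-reduce the augmented matrix:
R1 ← R1 / (-11).
R2 ← R2 − 2·R1.
R2 ← R2 / (178/11).
R1 ← R1 + 1/11·R2.
Reading off the reduced rows gives x_1 = 4, x_2 = -2.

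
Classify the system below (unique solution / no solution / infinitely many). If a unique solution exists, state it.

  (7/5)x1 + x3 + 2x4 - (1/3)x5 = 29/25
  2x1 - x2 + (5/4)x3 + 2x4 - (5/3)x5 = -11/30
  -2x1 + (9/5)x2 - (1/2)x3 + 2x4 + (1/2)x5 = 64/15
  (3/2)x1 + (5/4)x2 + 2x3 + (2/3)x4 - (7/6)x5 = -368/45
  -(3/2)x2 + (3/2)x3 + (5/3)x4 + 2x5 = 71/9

Row-reduce the augmented matrix:
R1 ← R1 / (7/5).
R2 ← R2 − 2·R1.
R3 ← R3 + 2·R1.
R4 ← R4 − 3/2·R1.
R2 ← R2 / (-1).
R3 ← R3 − 9/5·R2.
R4 ← R4 − 5/4·R2.
R5 ← R5 + 3/2·R2.
R3 ← R3 / (17/28).
R1 ← R1 − 5/7·R3.
R2 ← R2 − 5/28·R3.
R4 ← R4 − 79/112·R3.
R5 ← R5 − 99/56·R3.
R4 ← R4 / (-3263/510).
R1 ← R1 + 42/17·R4.
R2 ← R2 + 2/17·R4.
R3 ← R3 − 464/85·R4.
R5 ← R5 + 1708/255·R4.
R5 ← R5 / (383101/39156).
R1 ← R1 − 42905/19578·R5.
R2 ← R2 − 17725/9789·R5.
R3 ← R3 + 32794/9789·R5.
R4 ← R4 + 335/13052·R5.
Reading off the reduced rows gives x1 = -3/5, x2 = -2, x3 = -2, x4 = 7/3, x5 = 2.

x1 = -3/5, x2 = -2, x3 = -2, x4 = 7/3, x5 = 2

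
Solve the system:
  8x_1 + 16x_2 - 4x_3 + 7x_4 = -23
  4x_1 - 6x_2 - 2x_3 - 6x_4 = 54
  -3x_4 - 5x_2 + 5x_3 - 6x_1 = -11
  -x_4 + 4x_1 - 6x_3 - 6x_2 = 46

Row-reduce:
R1 ← R1 / (8).
R2 ← R2 − 4·R1.
R3 ← R3 + 6·R1.
R4 ← R4 − 4·R1.
R2 ← R2 / (-14).
R1 ← R1 − 2·R2.
R3 ← R3 − 7·R2.
R4 ← R4 + 14·R2.
R3 ← R3 / (2).
R1 ← R1 + 1/2·R3.
R4 ← R4 + 4·R3.
Row 4 reduces to 0 = 1, a contradiction. The system is inconsistent.

no solution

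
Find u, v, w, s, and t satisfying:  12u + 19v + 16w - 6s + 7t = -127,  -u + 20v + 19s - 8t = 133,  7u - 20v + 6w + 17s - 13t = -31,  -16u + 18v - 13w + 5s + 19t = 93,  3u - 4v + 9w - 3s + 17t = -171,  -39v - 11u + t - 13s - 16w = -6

u = -6, v = 3, w = -4, s = 1, t = -6

Row-reduce the augmented matrix:
R1 ← R1 / (12).
R2 ← R2 + 1·R1.
R3 ← R3 − 7·R1.
R4 ← R4 + 16·R1.
R5 ← R5 − 3·R1.
R6 ← R6 + 11·R1.
R2 ← R2 / (259/12).
R1 ← R1 − 19/12·R2.
R3 ← R3 + 373/12·R2.
R4 ← R4 − 130/3·R2.
R5 ← R5 + 35/4·R2.
R6 ← R6 + 259/12·R2.
R3 ← R3 / (-366/259).
R1 ← R1 − 320/259·R3.
R2 ← R2 − 16/259·R3.
R4 ← R4 − 1465/259·R3.
R5 ← R5 − 205/37·R3.
R4 ← R4 / (9062/61).
R1 ← R1 − 2401/61·R4.
R2 ← R2 − 178/61·R4.
R3 ← R3 + 2035/61·R4.
R5 ← R5 − 11641/61·R4.
R5 ← R5 / (-169969/18124).
R1 ← R1 + 93423/18124·R5.
R2 ← R2 + 2025/9062·R5.
R3 ← R3 − 79699/18124·R5.
R4 ← R4 + 8285/18124·R5.
R6 reduces to 0 = 0, so the extra equation is consistent.
Reading off the reduced rows gives u = -6, v = 3, w = -4, s = 1, t = -6.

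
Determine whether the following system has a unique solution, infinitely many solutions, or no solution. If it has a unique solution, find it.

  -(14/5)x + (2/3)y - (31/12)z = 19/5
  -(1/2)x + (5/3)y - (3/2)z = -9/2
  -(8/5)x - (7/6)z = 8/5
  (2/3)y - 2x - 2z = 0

Row-reduce:
R1 ← R1 / (-14/5).
R2 ← R2 + 1/2·R1.
R3 ← R3 + 8/5·R1.
R4 ← R4 + 2·R1.
R2 ← R2 / (65/42).
R1 ← R1 + 5/21·R2.
R3 ← R3 + 8/21·R2.
R4 ← R4 − 4/21·R2.
R3 ← R3 / (7/130).
R1 ← R1 − 119/156·R3.
R2 ← R2 + 349/520·R3.
R4 ← R4 + 7/260·R3.
Row 4 reduces to 0 = -3, a contradiction. The system is inconsistent.

no solution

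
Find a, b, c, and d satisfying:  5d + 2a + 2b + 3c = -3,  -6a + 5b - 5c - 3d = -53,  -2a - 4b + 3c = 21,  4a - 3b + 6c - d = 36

Row-reduce the augmented matrix:
R1 ← R1 / (2).
R2 ← R2 + 6·R1.
R3 ← R3 + 2·R1.
R4 ← R4 − 4·R1.
R2 ← R2 / (11).
R1 ← R1 − 1·R2.
R3 ← R3 + 2·R2.
R4 ← R4 + 7·R2.
R3 ← R3 / (74/11).
R1 ← R1 − 25/22·R3.
R2 ← R2 − 4/11·R3.
R4 ← R4 − 28/11·R3.
R4 ← R4 / (-225/37).
R1 ← R1 − 29/148·R4.
R2 ← R2 − 26/37·R4.
R3 ← R3 − 79/74·R4.
Reading off the reduced rows gives a = 3, b = -6, c = 1, d = 0.

a = 3, b = -6, c = 1, d = 0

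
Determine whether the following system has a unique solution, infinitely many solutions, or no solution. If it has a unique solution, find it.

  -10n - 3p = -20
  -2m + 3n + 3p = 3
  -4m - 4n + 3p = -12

no solution

Row-reduce:
Swap R1 and R2.
R1 ← R1 / (-2).
R3 ← R3 + 4·R1.
R2 ← R2 / (-10).
R1 ← R1 + 3/2·R2.
R3 ← R3 + 10·R2.
Row 3 reduces to 0 = 2, a contradiction. The system is inconsistent.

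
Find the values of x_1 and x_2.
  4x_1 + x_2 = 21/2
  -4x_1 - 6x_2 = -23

x_1 = 2, x_2 = 5/2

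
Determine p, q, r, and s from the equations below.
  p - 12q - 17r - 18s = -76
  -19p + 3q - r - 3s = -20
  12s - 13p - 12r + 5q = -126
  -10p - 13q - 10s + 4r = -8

p = 2, q = 4, r = 6, s = -4

Row-reduce the augmented matrix:
R2 ← R2 + 19·R1.
R3 ← R3 + 13·R1.
R4 ← R4 + 10·R1.
R2 ← R2 / (-225).
R1 ← R1 + 12·R2.
R3 ← R3 + 151·R2.
R4 ← R4 + 133·R2.
R3 ← R3 / (-389/25).
R1 ← R1 − 7/25·R3.
R2 ← R2 − 36/25·R3.
R4 ← R4 − 638/25·R3.
R4 ← R4 / (34507/1167).
R1 ← R1 − 667/1167·R4.
R2 ← R2 − 2819/1167·R4.
R3 ← R3 + 715/1167·R4.
Reading off the reduced rows gives p = 2, q = 4, r = 6, s = -4.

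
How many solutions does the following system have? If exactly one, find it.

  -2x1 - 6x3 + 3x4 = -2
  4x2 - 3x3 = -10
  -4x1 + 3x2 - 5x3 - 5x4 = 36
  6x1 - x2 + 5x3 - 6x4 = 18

Row-reduce the augmented matrix:
R1 ← R1 / (-2).
R3 ← R3 + 4·R1.
R4 ← R4 − 6·R1.
R2 ← R2 / (4).
R3 ← R3 − 3·R2.
R4 ← R4 + 1·R2.
R3 ← R3 / (37/4).
R1 ← R1 − 3·R3.
R2 ← R2 + 3/4·R3.
R4 ← R4 + 55/4·R3.
R4 ← R4 / (-494/37).
R1 ← R1 − 153/74·R4.
R2 ← R2 + 33/37·R4.
R3 ← R3 + 44/37·R4.
Reading off the reduced rows gives x1 = -2, x2 = -4, x3 = -2, x4 = -6.

x1 = -2, x2 = -4, x3 = -2, x4 = -6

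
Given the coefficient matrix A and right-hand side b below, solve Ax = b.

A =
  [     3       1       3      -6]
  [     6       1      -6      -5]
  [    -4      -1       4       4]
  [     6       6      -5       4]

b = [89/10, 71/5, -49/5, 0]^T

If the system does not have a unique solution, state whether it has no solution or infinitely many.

Row-reduce the augmented matrix:
R1 ← R1 / (3).
R2 ← R2 − 6·R1.
R3 ← R3 + 4·R1.
R4 ← R4 − 6·R1.
R2 ← R2 / (-1).
R1 ← R1 − 1/3·R2.
R3 ← R3 − 1/3·R2.
R4 ← R4 − 4·R2.
R3 ← R3 / (4).
R1 ← R1 + 3·R3.
R2 ← R2 − 12·R3.
R4 ← R4 + 59·R3.
R4 ← R4 / (233/12).
R1 ← R1 + 11/12·R4.
R2 ← R2 + 2·R4.
R3 ← R3 + 5/12·R4.
Reading off the reduced rows gives x_1 = 3/2, x_2 = -1, x_3 = -1/5, x_4 = -1.

x_1 = 3/2, x_2 = -1, x_3 = -1/5, x_4 = -1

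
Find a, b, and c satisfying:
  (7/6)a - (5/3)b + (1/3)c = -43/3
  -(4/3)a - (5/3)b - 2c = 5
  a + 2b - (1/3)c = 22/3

a = -4, b = 5, c = -4

Row-reduce the augmented matrix:
R1 ← R1 / (7/6).
R2 ← R2 + 4/3·R1.
R3 ← R3 − 1·R1.
R2 ← R2 / (-25/7).
R1 ← R1 + 10/7·R2.
R3 ← R3 − 24/7·R2.
R3 ← R3 / (-163/75).
R1 ← R1 − 14/15·R3.
R2 ← R2 − 34/75·R3.
Reading off the reduced rows gives a = -4, b = 5, c = -4.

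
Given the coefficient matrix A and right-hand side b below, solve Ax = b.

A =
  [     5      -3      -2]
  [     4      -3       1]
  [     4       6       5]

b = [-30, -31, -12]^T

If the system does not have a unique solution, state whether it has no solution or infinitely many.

x_1 = -5, x_2 = 3, x_3 = -2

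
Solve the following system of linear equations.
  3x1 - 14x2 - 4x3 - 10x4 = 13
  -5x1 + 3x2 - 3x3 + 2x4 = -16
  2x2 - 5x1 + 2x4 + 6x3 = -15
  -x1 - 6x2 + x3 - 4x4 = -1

infinitely many solutions

Row-reduce:
R1 ← R1 / (3).
R2 ← R2 + 5·R1.
R3 ← R3 + 5·R1.
R4 ← R4 + 1·R1.
R2 ← R2 / (-61/3).
R1 ← R1 + 14/3·R2.
R3 ← R3 + 64/3·R2.
R4 ← R4 + 32/3·R2.
R3 ← R3 / (578/61).
R1 ← R1 − 54/61·R3.
R2 ← R2 − 29/61·R3.
R4 ← R4 − 289/61·R3.
Rank is 3 with 4 unknowns, leaving x4 free.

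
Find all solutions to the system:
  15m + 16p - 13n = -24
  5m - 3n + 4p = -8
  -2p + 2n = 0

Row-reduce:
R1 ← R1 / (15).
R2 ← R2 − 5·R1.
R2 ← R2 / (4/3).
R1 ← R1 + 13/15·R2.
R3 ← R3 − 2·R2.
Rank is 2 with 3 unknowns, leaving p free.

infinitely many solutions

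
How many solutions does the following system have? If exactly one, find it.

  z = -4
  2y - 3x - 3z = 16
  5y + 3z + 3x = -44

Row-reduce the augmented matrix:
Swap R1 and R2.
R1 ← R1 / (-3).
R3 ← R3 − 3·R1.
Swap R2 and R3.
R2 ← R2 / (7).
R1 ← R1 + 2/3·R2.
R1 ← R1 − 1·R3.
Reading off the reduced rows gives x = -4, y = -4, z = -4.

x = -4, y = -4, z = -4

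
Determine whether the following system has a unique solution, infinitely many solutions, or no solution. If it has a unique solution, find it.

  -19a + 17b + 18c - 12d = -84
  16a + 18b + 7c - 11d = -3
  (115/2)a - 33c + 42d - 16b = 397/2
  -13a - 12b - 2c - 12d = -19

no solution

Row-reduce:
R1 ← R1 / (-19).
R2 ← R2 − 16·R1.
R3 ← R3 − 115/2·R1.
R4 ← R4 + 13·R1.
R2 ← R2 / (614/19).
R1 ← R1 + 17/19·R2.
R3 ← R3 − 1347/38·R2.
R4 ← R4 + 449/19·R2.
R3 ← R3 / (-3477/1228).
R1 ← R1 + 205/614·R3.
R2 ← R2 − 421/614·R3.
R4 ← R4 − 1159/614·R3.
Row 4 reduces to 0 = 4/3, a contradiction. The system is inconsistent.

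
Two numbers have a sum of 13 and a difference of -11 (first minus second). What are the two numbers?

first number: 1, second number: 12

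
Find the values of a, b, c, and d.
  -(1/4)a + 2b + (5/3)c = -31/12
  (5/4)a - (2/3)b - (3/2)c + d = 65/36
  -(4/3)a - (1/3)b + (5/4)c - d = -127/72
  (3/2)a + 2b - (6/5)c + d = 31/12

Row-reduce the augmented matrix:
R1 ← R1 / (-1/4).
R2 ← R2 − 5/4·R1.
R3 ← R3 + 4/3·R1.
R4 ← R4 − 3/2·R1.
R2 ← R2 / (28/3).
R1 ← R1 + 8·R2.
R3 ← R3 + 11·R2.
R4 ← R4 − 14·R2.
R3 ← R3 / (209/504).
R1 ← R1 + 17/21·R3.
R2 ← R2 − 41/56·R3.
R4 ← R4 + 29/20·R3.
R4 ← R4 / (26/209).
R1 ← R1 − 252/209·R4.
R2 ← R2 + 87/418·R4.
R3 ← R3 − 90/209·R4.
Reading off the reduced rows gives a = -1, b = 2/3, c = -5/2, d = -1/4.

a = -1, b = 2/3, c = -5/2, d = -1/4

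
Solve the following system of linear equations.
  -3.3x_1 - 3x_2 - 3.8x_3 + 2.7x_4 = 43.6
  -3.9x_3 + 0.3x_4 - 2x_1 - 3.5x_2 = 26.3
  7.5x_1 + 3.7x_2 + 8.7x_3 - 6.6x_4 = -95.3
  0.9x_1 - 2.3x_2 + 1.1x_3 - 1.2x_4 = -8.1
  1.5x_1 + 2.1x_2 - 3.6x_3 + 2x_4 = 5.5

x_1 = -5, x_2 = -2, x_3 = -2, x_4 = 5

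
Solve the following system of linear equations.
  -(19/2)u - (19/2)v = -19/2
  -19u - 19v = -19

infinitely many solutions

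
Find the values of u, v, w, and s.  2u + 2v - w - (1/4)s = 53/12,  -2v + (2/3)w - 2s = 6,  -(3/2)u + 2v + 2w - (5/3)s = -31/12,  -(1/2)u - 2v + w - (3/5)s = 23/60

u = 3/2, v = -2/3, w = -2, s = -3

Row-reduce the augmented matrix:
R1 ← R1 / (2).
R3 ← R3 + 3/2·R1.
R4 ← R4 + 1/2·R1.
R2 ← R2 / (-2).
R1 ← R1 − 1·R2.
R3 ← R3 − 7/2·R2.
R4 ← R4 + 3/2·R2.
R3 ← R3 / (29/12).
R1 ← R1 + 1/6·R3.
R2 ← R2 + 1/3·R3.
R4 ← R4 − 1/4·R3.
R4 ← R4 / (807/580).
R1 ← R1 + 130/87·R4.
R2 ← R2 − 91/348·R4.
R3 ← R3 + 257/116·R4.
Reading off the reduced rows gives u = 3/2, v = -2/3, w = -2, s = -3.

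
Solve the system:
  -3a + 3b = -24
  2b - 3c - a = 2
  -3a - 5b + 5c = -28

a = 6, b = -2, c = -4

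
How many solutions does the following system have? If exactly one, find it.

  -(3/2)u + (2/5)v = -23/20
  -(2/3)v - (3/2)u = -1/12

u = 1/2, v = -1

Row-reduce the augmented matrix:
R1 ← R1 / (-3/2).
R2 ← R2 + 3/2·R1.
R2 ← R2 / (-16/15).
R1 ← R1 + 4/15·R2.
Reading off the reduced rows gives u = 1/2, v = -1.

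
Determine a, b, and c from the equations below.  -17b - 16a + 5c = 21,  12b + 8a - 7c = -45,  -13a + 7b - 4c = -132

a = 6, b = -6, c = 3

Row-reduce the augmented matrix:
R1 ← R1 / (-16).
R2 ← R2 − 8·R1.
R3 ← R3 + 13·R1.
R2 ← R2 / (7/2).
R1 ← R1 − 17/16·R2.
R3 ← R3 − 333/16·R2.
R3 ← R3 / (1047/56).
R1 ← R1 − 59/56·R3.
R2 ← R2 + 9/7·R3.
Reading off the reduced rows gives a = 6, b = -6, c = 3.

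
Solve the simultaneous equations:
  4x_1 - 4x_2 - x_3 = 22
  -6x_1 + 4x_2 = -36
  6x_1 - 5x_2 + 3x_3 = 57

x_1 = 4, x_2 = -3, x_3 = 6

Row-reduce the augmented matrix:
R1 ← R1 / (4).
R2 ← R2 + 6·R1.
R3 ← R3 − 6·R1.
R2 ← R2 / (-2).
R1 ← R1 + 1·R2.
R3 ← R3 − 1·R2.
R3 ← R3 / (15/4).
R1 ← R1 − 1/2·R3.
R2 ← R2 − 3/4·R3.
Reading off the reduced rows gives x_1 = 4, x_2 = -3, x_3 = 6.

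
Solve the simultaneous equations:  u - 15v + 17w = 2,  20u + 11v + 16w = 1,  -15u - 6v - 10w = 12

u = -4, v = 3, w = 3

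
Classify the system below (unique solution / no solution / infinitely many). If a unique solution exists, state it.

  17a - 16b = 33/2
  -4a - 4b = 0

a = 1/2, b = -1/2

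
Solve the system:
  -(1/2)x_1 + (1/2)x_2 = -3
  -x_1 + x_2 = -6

Row-reduce:
R1 ← R1 / (-1/2).
R2 ← R2 + 1·R1.
Rank is 1 with 2 unknowns, leaving x_2 free.

infinitely many solutions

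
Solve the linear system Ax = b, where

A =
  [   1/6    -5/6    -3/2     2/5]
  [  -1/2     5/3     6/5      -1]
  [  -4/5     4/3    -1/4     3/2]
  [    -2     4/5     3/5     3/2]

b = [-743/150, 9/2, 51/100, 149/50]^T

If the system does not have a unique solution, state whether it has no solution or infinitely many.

x_1 = -1/5, x_2 = 3/5, x_3 = 3, x_4 = 1/5

Row-reduce the augmented matrix:
R1 ← R1 / (1/6).
R2 ← R2 + 1/2·R1.
R3 ← R3 + 4/5·R1.
R4 ← R4 + 2·R1.
R2 ← R2 / (-5/6).
R1 ← R1 + 5·R2.
R3 ← R3 + 8/3·R2.
R4 ← R4 + 46/5·R2.
R3 ← R3 / (311/100).
R1 ← R1 − 54/5·R3.
R2 ← R2 − 99/25·R3.
R4 ← R4 − 2379/125·R3.
R4 ← R4 / (-1004571/77750).
R1 ← R1 + 13146/1555·R4.
R2 ← R2 + 29388/7775·R4.
R3 ← R3 − 278/311·R4.
Reading off the reduced rows gives x_1 = -1/5, x_2 = 3/5, x_3 = 3, x_4 = 1/5.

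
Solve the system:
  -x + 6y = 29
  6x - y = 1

From equation 1: x = -29 + 6·y.
Substitute into equation 2 and solve: y = 5.
Then x = 1.

x = 1, y = 5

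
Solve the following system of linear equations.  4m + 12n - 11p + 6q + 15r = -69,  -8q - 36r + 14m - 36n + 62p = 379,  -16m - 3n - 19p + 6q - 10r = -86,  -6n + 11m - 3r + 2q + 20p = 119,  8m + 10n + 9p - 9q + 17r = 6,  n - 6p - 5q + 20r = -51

no solution

Row-reduce:
R1 ← R1 / (4).
R2 ← R2 − 14·R1.
R3 ← R3 + 16·R1.
R4 ← R4 − 11·R1.
R5 ← R5 − 8·R1.
R2 ← R2 / (-78).
R1 ← R1 − 3·R2.
R3 ← R3 − 45·R2.
R4 ← R4 + 39·R2.
R5 ← R5 + 14·R2.
R6 ← R6 − 1·R2.
R3 ← R3 / (-261/52).
R1 ← R1 − 29/26·R3.
R2 ← R2 + 67/52·R3.
R5 ← R5 − 337/26·R3.
R6 ← R6 + 245/52·R3.
Swap R4 and R5.
R4 ← R4 / (1607/87).
R1 ← R1 − 10/3·R4.
R2 ← R2 + 88/29·R4.
R3 ← R3 + 230/87·R4.
R6 ← R6 + 517/29·R4.
Swap R5 and R6.
R5 ← R5 / (289349/14463).
R1 ← R1 − 1207/14463·R5.
R2 ← R2 − 20701/14463·R5.
R3 ← R3 − 3365/14463·R5.
R4 ← R4 − 40/4821·R5.
Row 6 reduces to 0 = -3/2, a contradiction. The system is inconsistent.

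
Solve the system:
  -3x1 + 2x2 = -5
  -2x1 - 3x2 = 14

x1 = -1, x2 = -4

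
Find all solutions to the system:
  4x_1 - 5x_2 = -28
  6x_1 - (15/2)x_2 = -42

Row-reduce:
R1 ← R1 / (4).
R2 ← R2 − 6·R1.
Rank is 1 with 2 unknowns, leaving x_2 free.

infinitely many solutions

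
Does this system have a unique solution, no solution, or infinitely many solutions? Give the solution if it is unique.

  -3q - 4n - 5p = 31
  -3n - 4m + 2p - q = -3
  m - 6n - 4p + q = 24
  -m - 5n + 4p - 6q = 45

Row-reduce the augmented matrix:
Swap R1 and R2.
R1 ← R1 / (-4).
R3 ← R3 − 1·R1.
R4 ← R4 + 1·R1.
R2 ← R2 / (-4).
R1 ← R1 − 3/4·R2.
R3 ← R3 + 27/4·R2.
R4 ← R4 + 17/4·R2.
R3 ← R3 / (79/16).
R1 ← R1 + 23/16·R3.
R2 ← R2 − 5/4·R3.
R4 ← R4 − 141/16·R3.
R4 ← R4 / (-1022/79).
R1 ← R1 − 109/79·R4.
R2 ← R2 + 57/79·R4.
R3 ← R3 − 93/79·R4.
Reading off the reduced rows gives m = 5, n = -4, p = 0, q = -5.

m = 5, n = -4, p = 0, q = -5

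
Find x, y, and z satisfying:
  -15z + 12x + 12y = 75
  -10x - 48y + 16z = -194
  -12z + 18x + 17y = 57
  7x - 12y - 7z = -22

x = -3, y = 3, z = -5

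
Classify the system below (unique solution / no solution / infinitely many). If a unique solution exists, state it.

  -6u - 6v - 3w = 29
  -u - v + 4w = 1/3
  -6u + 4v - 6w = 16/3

u = -5/3, v = -8/3, w = -1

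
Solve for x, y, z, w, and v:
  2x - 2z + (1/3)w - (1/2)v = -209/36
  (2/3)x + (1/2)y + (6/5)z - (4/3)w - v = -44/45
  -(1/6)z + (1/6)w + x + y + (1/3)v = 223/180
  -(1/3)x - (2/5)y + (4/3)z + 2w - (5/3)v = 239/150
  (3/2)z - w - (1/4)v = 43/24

Row-reduce the augmented matrix:
R1 ← R1 / (2).
R2 ← R2 − 2/3·R1.
R3 ← R3 − 1·R1.
R4 ← R4 + 1/3·R1.
R2 ← R2 / (1/2).
R3 ← R3 − 1·R2.
R4 ← R4 + 2/5·R2.
R3 ← R3 / (-29/10).
R1 ← R1 + 1·R3.
R2 ← R2 − 56/15·R3.
R4 ← R4 − 187/75·R3.
R5 ← R5 − 3/2·R3.
R4 ← R4 / (5299/1566).
R1 ← R1 + 433/522·R4.
R2 ← R2 − 650/783·R4.
R3 ← R3 + 260/261·R4.
R5 ← R5 − 43/87·R4.
R5 ← R5 / (26077/26495).
R1 ← R1 + 30312/26495·R5.
R2 ← R2 − 7144/5299·R5.
R3 ← R3 + 9727/10598·R5.
R4 ← R4 + 7551/52990·R5.
Reading off the reduced rows gives x = 0, y = 3/5, z = 5/2, w = 4/3, v = 5/2.

x = 0, y = 3/5, z = 5/2, w = 4/3, v = 5/2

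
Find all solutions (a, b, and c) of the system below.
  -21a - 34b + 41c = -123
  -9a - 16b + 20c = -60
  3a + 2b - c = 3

Row-reduce:
R1 ← R1 / (-21).
R2 ← R2 + 9·R1.
R3 ← R3 − 3·R1.
R2 ← R2 / (-10/7).
R1 ← R1 − 34/21·R2.
R3 ← R3 + 20/7·R2.
Rank is 2 with 3 unknowns, leaving c free.

infinitely many solutions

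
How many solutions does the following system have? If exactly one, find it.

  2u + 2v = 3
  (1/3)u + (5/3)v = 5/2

u = 0, v = 3/2

Row-reduce the augmented matrix:
R1 ← R1 / (2).
R2 ← R2 − 1/3·R1.
R2 ← R2 / (4/3).
R1 ← R1 − 1·R2.
Reading off the reduced rows gives u = 0, v = 3/2.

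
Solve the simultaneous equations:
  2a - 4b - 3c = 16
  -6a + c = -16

infinitely many solutions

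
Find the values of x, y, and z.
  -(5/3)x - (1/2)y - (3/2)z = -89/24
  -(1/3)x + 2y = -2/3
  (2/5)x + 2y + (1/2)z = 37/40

Row-reduce the augmented matrix:
R1 ← R1 / (-5/3).
R2 ← R2 + 1/3·R1.
R3 ← R3 − 2/5·R1.
R2 ← R2 / (21/10).
R1 ← R1 − 3/10·R2.
R3 ← R3 − 47/25·R2.
R3 ← R3 / (-9/70).
R1 ← R1 − 6/7·R3.
R2 ← R2 − 1/7·R3.
Reading off the reduced rows gives x = 2, y = 0, z = 1/4.

x = 2, y = 0, z = 1/4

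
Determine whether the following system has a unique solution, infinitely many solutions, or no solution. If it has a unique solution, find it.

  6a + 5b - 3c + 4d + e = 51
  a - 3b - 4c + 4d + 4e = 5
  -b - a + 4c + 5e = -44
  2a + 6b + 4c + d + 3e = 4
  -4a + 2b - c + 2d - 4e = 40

a = -1, b = 6, c = -6, d = 3, e = -3

Row-reduce the augmented matrix:
R1 ← R1 / (6).
R2 ← R2 − 1·R1.
R3 ← R3 + 1·R1.
R4 ← R4 − 2·R1.
R5 ← R5 + 4·R1.
R2 ← R2 / (-23/6).
R1 ← R1 − 5/6·R2.
R3 ← R3 + 1/6·R2.
R4 ← R4 − 13/3·R2.
R5 ← R5 − 16/3·R2.
R3 ← R3 / (84/23).
R1 ← R1 + 29/23·R3.
R2 ← R2 − 21/23·R3.
R4 ← R4 − 24/23·R3.
R5 ← R5 + 181/23·R3.
R4 ← R4 / (23/7).
R1 ← R1 − 11/7·R4.
R2 ← R2 + 1·R4.
R3 ← R3 − 1/7·R4.
R5 ← R5 − 73/7·R4.
R5 ← R5 / (-1355/276).
R1 ← R1 − 17/276·R5.
R2 ← R2 + 51/92·R5.
R3 ← R3 − 311/276·R5.
R4 ← R4 − 39/23·R5.
Reading off the reduced rows gives a = -1, b = 6, c = -6, d = 3, e = -3.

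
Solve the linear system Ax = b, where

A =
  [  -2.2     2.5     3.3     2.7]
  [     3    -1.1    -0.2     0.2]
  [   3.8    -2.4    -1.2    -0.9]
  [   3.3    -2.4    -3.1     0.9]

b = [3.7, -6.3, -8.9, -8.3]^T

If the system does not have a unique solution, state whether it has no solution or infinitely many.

x_1 = -1, x_2 = 3, x_3 = -1, x_4 = -1

Row-reduce the augmented matrix:
R1 ← R1 / (-11/5).
R2 ← R2 − 3·R1.
R3 ← R3 − 19/5·R1.
R4 ← R4 − 33/10·R1.
R2 ← R2 / (127/55).
R1 ← R1 + 25/22·R2.
R3 ← R3 − 211/110·R2.
R4 ← R4 − 27/20·R2.
R3 ← R3 / (2357/2540).
R1 ← R1 − 313/508·R3.
R2 ← R2 − 473/254·R3.
R4 ← R4 + 3373/5080·R3.
R4 ← R4 / (144539/47140).
R1 ← R1 − 1533/4714·R4.
R2 ← R2 − 1413/2357·R4.
R3 ← R3 − 1369/2357·R4.
Reading off the reduced rows gives x_1 = -1, x_2 = 3, x_3 = -1, x_4 = -1.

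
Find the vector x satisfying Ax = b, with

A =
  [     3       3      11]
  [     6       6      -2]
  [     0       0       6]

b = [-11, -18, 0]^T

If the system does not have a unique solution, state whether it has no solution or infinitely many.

no solution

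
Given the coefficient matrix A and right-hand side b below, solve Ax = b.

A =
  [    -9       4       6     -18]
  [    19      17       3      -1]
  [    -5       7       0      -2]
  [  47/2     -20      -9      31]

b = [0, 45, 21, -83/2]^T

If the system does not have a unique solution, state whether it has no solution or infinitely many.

Row-reduce:
R1 ← R1 / (-9).
R2 ← R2 − 19·R1.
R3 ← R3 + 5·R1.
R4 ← R4 − 47/2·R1.
R2 ← R2 / (229/9).
R1 ← R1 + 4/9·R2.
R3 ← R3 − 43/9·R2.
R4 ← R4 + 86/9·R2.
R3 ← R3 / (-1437/229).
R1 ← R1 + 90/229·R3.
R2 ← R2 − 141/229·R3.
R4 ← R4 − 2874/229·R3.
Row 4 reduces to 0 = 1/2, a contradiction. The system is inconsistent.

no solution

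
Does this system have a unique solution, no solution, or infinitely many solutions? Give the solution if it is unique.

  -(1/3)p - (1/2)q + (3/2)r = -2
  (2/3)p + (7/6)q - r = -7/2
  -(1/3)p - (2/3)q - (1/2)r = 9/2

Row-reduce:
R1 ← R1 / (-1/3).
R2 ← R2 − 2/3·R1.
R3 ← R3 + 1/3·R1.
R2 ← R2 / (1/6).
R1 ← R1 − 3/2·R2.
R3 ← R3 + 1/6·R2.
Row 3 reduces to 0 = -1, a contradiction. The system is inconsistent.

no solution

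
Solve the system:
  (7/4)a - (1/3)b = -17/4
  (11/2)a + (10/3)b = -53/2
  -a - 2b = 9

Row-reduce the augmented matrix:
R1 ← R1 / (7/4).
R2 ← R2 − 11/2·R1.
R3 ← R3 + 1·R1.
R2 ← R2 / (92/21).
R1 ← R1 + 4/21·R2.
R3 ← R3 + 46/21·R2.
R3 reduces to 0 = 0, so the extra equation is consistent.
Reading off the reduced rows gives a = -3, b = -3.

a = -3, b = -3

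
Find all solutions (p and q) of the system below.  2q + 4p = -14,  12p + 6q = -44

no solution

Row-reduce:
R1 ← R1 / (4).
R2 ← R2 − 12·R1.
Row 2 reduces to 0 = -2, a contradiction. The system is inconsistent.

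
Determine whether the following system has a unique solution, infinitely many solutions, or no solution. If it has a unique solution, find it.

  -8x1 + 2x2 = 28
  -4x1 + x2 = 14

Row-reduce:
R1 ← R1 / (-8).
R2 ← R2 + 4·R1.
Rank is 1 with 2 unknowns, leaving x2 free.

infinitely many solutions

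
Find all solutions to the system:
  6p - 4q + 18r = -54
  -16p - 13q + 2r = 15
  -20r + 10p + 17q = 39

Row-reduce:
R1 ← R1 / (6).
R2 ← R2 + 16·R1.
R3 ← R3 − 10·R1.
R2 ← R2 / (-71/3).
R1 ← R1 + 2/3·R2.
R3 ← R3 − 71/3·R2.
Rank is 2 with 3 unknowns, leaving r free.

infinitely many solutions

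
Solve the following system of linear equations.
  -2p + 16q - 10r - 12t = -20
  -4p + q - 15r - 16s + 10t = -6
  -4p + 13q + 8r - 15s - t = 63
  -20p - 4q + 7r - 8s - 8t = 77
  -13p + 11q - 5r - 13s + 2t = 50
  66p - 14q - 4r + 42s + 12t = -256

Row-reduce:
R1 ← R1 / (-2).
R2 ← R2 + 4·R1.
R3 ← R3 + 4·R1.
R4 ← R4 + 20·R1.
R5 ← R5 + 13·R1.
R6 ← R6 − 66·R1.
R2 ← R2 / (-31).
R1 ← R1 + 8·R2.
R3 ← R3 + 19·R2.
R4 ← R4 + 164·R2.
R5 ← R5 + 93·R2.
R6 ← R6 − 514·R2.
R3 ← R3 / (773/31).
R1 ← R1 − 115/31·R3.
R2 ← R2 + 5/31·R3.
R4 ← R4 − 2497/31·R3.
R5 ← R5 − 45·R3.
R6 ← R6 + 7784/31·R3.
R4 ← R4 / (72215/773).
R1 ← R1 − 3789/773·R4.
R2 ← R2 − 373/773·R4.
R3 ← R3 + 161/773·R4.
R5 ← R5 − 34300/773·R4.
R6 ← R6 + 213030/773·R4.
R5 ← R5 / (139409/14443).
R1 ← R1 − 60058/72215·R5.
R2 ← R2 + 50274/72215·R5.
R3 ← R3 + 5792/72215·R5.
R4 ← R4 + 57861/72215·R5.
R6 ← R6 + 278818/14443·R5.
Row 6 reduces to 0 = -2, a contradiction. The system is inconsistent.

no solution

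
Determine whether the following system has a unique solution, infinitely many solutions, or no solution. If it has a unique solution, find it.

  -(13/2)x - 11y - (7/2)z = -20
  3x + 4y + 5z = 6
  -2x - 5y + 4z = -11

infinitely many solutions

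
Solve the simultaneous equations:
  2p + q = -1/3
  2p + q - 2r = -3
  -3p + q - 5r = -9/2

p = -1/2, q = 2/3, r = 4/3

Row-reduce the augmented matrix:
R1 ← R1 / (2).
R2 ← R2 − 2·R1.
R3 ← R3 + 3·R1.
Swap R2 and R3.
R2 ← R2 / (5/2).
R1 ← R1 − 1/2·R2.
R3 ← R3 / (-2).
R1 ← R1 − 1·R3.
R2 ← R2 + 2·R3.
Reading off the reduced rows gives p = -1/2, q = 2/3, r = 4/3.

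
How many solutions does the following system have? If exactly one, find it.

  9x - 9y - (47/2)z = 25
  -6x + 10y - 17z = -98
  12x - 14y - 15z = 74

infinitely many solutions

Row-reduce:
R1 ← R1 / (9).
R2 ← R2 + 6·R1.
R3 ← R3 − 12·R1.
R2 ← R2 / (4).
R1 ← R1 + 1·R2.
R3 ← R3 + 2·R2.
Rank is 2 with 3 unknowns, leaving z free.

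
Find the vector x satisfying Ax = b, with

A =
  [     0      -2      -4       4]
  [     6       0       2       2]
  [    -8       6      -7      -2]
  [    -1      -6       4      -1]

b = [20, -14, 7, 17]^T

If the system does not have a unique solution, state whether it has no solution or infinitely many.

Row-reduce:
Swap R1 and R2.
R1 ← R1 / (6).
R3 ← R3 + 8·R1.
R4 ← R4 + 1·R1.
R2 ← R2 / (-2).
R3 ← R3 − 6·R2.
R4 ← R4 + 6·R2.
R3 ← R3 / (-49/3).
R1 ← R1 − 1/3·R3.
R2 ← R2 − 2·R3.
R4 ← R4 − 49/3·R3.
Row 4 reduces to 0 = 3, a contradiction. The system is inconsistent.

no solution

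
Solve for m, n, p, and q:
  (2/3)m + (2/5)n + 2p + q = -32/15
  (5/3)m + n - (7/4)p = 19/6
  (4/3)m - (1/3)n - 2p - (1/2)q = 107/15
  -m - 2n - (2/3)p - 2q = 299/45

m = 3, n = -3, p = -2/3, q = -8/5

Row-reduce the augmented matrix:
R1 ← R1 / (2/3).
R2 ← R2 − 5/3·R1.
R3 ← R3 − 4/3·R1.
R4 ← R4 + 1·R1.
Swap R2 and R3.
R2 ← R2 / (-17/15).
R1 ← R1 − 3/5·R2.
R4 ← R4 + 7/5·R2.
R3 ← R3 / (-27/4).
R1 ← R1 + 3/17·R3.
R2 ← R2 − 90/17·R3.
R4 ← R4 − 497/51·R3.
R4 ← R4 / (-1406/1377).
R1 ← R1 − 37/153·R4.
R2 ← R2 − 25/102·R4.
R3 ← R3 − 10/27·R4.
Reading off the reduced rows gives m = 3, n = -3, p = -2/3, q = -8/5.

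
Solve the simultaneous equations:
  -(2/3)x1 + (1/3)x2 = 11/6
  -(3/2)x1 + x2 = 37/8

From equation 2: x2 = 37/8 + 3/2·x1.
Substitute into equation 1 and solve: x1 = -7/4.
Then x2 = 2.

x1 = -7/4, x2 = 2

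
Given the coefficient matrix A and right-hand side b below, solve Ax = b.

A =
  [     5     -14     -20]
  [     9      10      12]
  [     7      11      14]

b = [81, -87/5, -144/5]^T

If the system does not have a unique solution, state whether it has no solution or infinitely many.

x_1 = 3, x_2 = -3, x_3 = -6/5

Row-reduce the augmented matrix:
R1 ← R1 / (5).
R2 ← R2 − 9·R1.
R3 ← R3 − 7·R1.
R2 ← R2 / (176/5).
R1 ← R1 + 14/5·R2.
R3 ← R3 − 153/5·R2.
R3 ← R3 / (3/11).
R1 ← R1 + 2/11·R3.
R2 ← R2 − 15/11·R3.
Reading off the reduced rows gives x_1 = 3, x_2 = -3, x_3 = -6/5.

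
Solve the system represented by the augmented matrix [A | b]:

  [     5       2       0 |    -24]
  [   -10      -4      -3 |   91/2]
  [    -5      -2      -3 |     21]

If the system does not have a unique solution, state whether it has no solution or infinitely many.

no solution

Row-reduce:
R1 ← R1 / (5).
R2 ← R2 + 10·R1.
R3 ← R3 + 5·R1.
R2 ← R2 / (-3).
R3 ← R3 + 3·R2.
Row 3 reduces to 0 = -1/2, a contradiction. The system is inconsistent.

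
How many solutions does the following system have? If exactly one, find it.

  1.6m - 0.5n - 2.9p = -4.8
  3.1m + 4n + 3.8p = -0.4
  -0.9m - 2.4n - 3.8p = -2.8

m = 0, n = -2, p = 2

Row-reduce the augmented matrix:
R1 ← R1 / (8/5).
R2 ← R2 − 31/10·R1.
R3 ← R3 + 9/10·R1.
R2 ← R2 / (159/32).
R1 ← R1 + 5/16·R2.
R3 ← R3 + 429/160·R2.
R3 ← R3 / (-462/1325).
R1 ← R1 + 194/159·R3.
R2 ← R2 − 1507/795·R3.
Reading off the reduced rows gives m = 0, n = -2, p = 2.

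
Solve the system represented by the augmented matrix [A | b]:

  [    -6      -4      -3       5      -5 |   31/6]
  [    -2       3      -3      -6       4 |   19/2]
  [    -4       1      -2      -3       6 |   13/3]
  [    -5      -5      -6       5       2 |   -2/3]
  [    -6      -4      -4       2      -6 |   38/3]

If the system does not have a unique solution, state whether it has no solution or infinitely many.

x_1 = -1, x_2 = -2/3, x_3 = -1/2, x_4 = -2, x_5 = -1

Row-reduce the augmented matrix:
R1 ← R1 / (-6).
R2 ← R2 + 2·R1.
R3 ← R3 + 4·R1.
R4 ← R4 + 5·R1.
R5 ← R5 + 6·R1.
R2 ← R2 / (13/3).
R1 ← R1 − 2/3·R2.
R3 ← R3 − 11/3·R2.
R4 ← R4 + 5/3·R2.
R3 ← R3 / (22/13).
R1 ← R1 − 21/26·R3.
R2 ← R2 + 6/13·R3.
R4 ← R4 + 111/26·R3.
R5 ← R5 + 1·R3.
R4 ← R4 / (-19/11).
R1 ← R1 − 3/11·R4.
R2 ← R2 + 19/11·R4.
R3 ← R3 − 1/11·R4.
R5 ← R5 + 32/11·R4.
R5 ← R5 / (-1203/38).
R1 ← R1 − 35/38·R5.
R2 ← R2 + 69/4·R5.
R3 ← R3 − 283/76·R5.
R4 ← R4 + 871/76·R5.
Reading off the reduced rows gives x_1 = -1, x_2 = -2/3, x_3 = -1/2, x_4 = -2, x_5 = -1.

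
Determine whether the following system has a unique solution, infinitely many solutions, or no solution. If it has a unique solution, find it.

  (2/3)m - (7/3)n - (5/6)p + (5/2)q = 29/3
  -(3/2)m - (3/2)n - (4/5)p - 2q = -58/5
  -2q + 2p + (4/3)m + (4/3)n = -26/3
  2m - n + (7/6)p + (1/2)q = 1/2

no solution

Row-reduce:
R1 ← R1 / (2/3).
R2 ← R2 + 3/2·R1.
R3 ← R3 − 4/3·R1.
R4 ← R4 − 2·R1.
R2 ← R2 / (-27/4).
R1 ← R1 + 7/2·R2.
R3 ← R3 − 6·R2.
R4 ← R4 − 6·R2.
R3 ← R3 / (58/45).
R1 ← R1 − 37/270·R3.
R2 ← R2 − 107/270·R3.
R4 ← R4 − 58/45·R3.
Row 4 reduces to 0 = -1/2, a contradiction. The system is inconsistent.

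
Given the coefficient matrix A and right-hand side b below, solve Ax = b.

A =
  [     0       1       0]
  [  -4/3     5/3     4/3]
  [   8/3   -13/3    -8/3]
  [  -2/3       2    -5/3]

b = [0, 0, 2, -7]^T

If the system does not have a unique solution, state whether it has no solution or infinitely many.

no solution

Row-reduce:
Swap R1 and R2.
R1 ← R1 / (-4/3).
R3 ← R3 − 8/3·R1.
R4 ← R4 + 2/3·R1.
R1 ← R1 + 5/4·R2.
R3 ← R3 + 1·R2.
R4 ← R4 − 7/6·R2.
Swap R3 and R4.
R3 ← R3 / (-7/3).
R1 ← R1 + 1·R3.
Row 4 reduces to 0 = 2, a contradiction. The system is inconsistent.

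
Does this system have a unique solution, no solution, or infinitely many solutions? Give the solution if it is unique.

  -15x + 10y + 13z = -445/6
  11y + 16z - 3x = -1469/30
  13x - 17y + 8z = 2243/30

Row-reduce the augmented matrix:
R1 ← R1 / (-15).
R2 ← R2 + 3·R1.
R3 ← R3 − 13·R1.
R2 ← R2 / (9).
R1 ← R1 + 2/3·R2.
R3 ← R3 + 25/3·R2.
R3 ← R3 / (4276/135).
R1 ← R1 − 17/135·R3.
R2 ← R2 − 67/45·R3.
Reading off the reduced rows gives x = 5/2, y = -14/5, z = -2/3.

x = 5/2, y = -14/5, z = -2/3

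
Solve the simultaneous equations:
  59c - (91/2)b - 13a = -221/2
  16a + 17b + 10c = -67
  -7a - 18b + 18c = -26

Row-reduce:
R1 ← R1 / (-13).
R2 ← R2 − 16·R1.
R3 ← R3 + 7·R1.
R2 ← R2 / (-39).
R1 ← R1 − 7/2·R2.
R3 ← R3 − 13/2·R2.
Row 3 reduces to 0 = -1/3, a contradiction. The system is inconsistent.

no solution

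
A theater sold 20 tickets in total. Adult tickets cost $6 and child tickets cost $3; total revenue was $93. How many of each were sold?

adult tickets: 11, child tickets: 9

Let a = adult tickets, c = child tickets.
  a + c = 20
  6a + 3c = 93
From equation 1: a = 20 − c.
Substitute into equation 2 and solve: c = 9.
Then a = 11.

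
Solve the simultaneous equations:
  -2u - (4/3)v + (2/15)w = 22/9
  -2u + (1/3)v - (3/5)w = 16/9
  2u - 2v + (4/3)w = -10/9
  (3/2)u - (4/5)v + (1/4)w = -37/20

u = -4/3, v = 1/3, w = 5/3

Row-reduce the augmented matrix:
R1 ← R1 / (-2).
R2 ← R2 + 2·R1.
R3 ← R3 − 2·R1.
R4 ← R4 − 3/2·R1.
R2 ← R2 / (5/3).
R1 ← R1 − 2/3·R2.
R3 ← R3 + 10/3·R2.
R4 ← R4 + 9/5·R2.
Swap R3 and R4.
R3 ← R3 / (-221/500).
R1 ← R1 − 17/75·R3.
R2 ← R2 + 11/25·R3.
R4 reduces to 0 = 0, so the extra equation is consistent.
Reading off the reduced rows gives u = -4/3, v = 1/3, w = 5/3.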